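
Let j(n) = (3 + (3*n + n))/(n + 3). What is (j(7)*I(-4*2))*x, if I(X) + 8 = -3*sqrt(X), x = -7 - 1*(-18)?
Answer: -1364/5 - 1023*I*sqrt(2)/5 ≈ -272.8 - 289.35*I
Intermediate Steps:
x = 11 (x = -7 + 18 = 11)
j(n) = (3 + 4*n)/(3 + n)
I(X) = -8 - 3*sqrt(X)
(j(7)*I(-4*2))*x = (((3 + 4*7)/(3 + 7))*(-8 - 3*2*I*sqrt(2)))*11 = (((3 + 28)/10)*(-8 - 6*I*sqrt(2)))*11 = (((1/10)*31)*(-8 - 6*I*sqrt(2)))*11 = (31*(-8 - 6*I*sqrt(2))/10)*11 = (-124/5 - 93*I*sqrt(2)/5)*11 = -1364/5 - 1023*I*sqrt(2)/5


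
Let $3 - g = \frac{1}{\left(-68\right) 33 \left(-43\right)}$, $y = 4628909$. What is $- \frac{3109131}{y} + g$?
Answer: $\frac{1039947164323}{446652687228} \approx 2.3283$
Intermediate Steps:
$g = \frac{289475}{96492}$ ($g = 3 - \frac{1}{\left(-68\right) 33 \left(-43\right)} = 3 - \frac{1}{\left(-2244\right) \left(-43\right)} = 3 - \frac{1}{96492} = \frac{289475}{96492} \approx 3.0$)
$- \frac{3109131}{y} + g = - \frac{3109131}{4628909} + \frac{289475}{96492} = \frac{1039947164323}{446652687228}$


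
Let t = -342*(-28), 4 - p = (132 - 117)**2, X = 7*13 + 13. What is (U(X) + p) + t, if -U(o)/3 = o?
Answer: 9043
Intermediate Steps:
X = 104 (X = 91 + 13 = 104)
U(o) = -3*o
p = -221 (p = 4 - (132 - 117)**2 = 4 - 1*15**2 = 4 - 1*225 = 4 - 225 = -221)
t = 9576
(U(X) + p) + t = (-3*104 - 221) + 9576 = (-312 - 221) + 9576 = -533 + 9576 = 9043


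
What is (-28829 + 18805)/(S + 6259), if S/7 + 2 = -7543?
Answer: 2506/11639 ≈ 0.21531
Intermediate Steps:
S = -52815 (S = -14 + 7*(-7543) = -14 - 52801 = -52815)
(-28829 + 18805)/(S + 6259) = (-28829 + 18805)/(-52815 + 6259) = -10024/(-46556) = -10024*(-1/46556) = 2506/11639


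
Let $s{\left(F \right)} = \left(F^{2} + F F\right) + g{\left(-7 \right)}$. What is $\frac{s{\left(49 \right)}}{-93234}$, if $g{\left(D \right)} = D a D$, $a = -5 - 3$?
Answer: $- \frac{735}{15539} \approx -0.0473$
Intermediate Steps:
$a = -8$ ($a = -5 - 3 = -8$)
$g{\left(D \right)} = - 8 D^{2}$ ($g{\left(D \right)} = D \left(-8\right) D = - 8 D D = - 8 D^{2}$)
$s{\left(F \right)} = -392 + 2 F^{2}$ ($s{\left(F \right)} = \left(F^{2} + F F\right) - 8 \left(-7\right)^{2} = \left(F^{2} + F^{2}\right) - 392 = 2 F^{2} - 392 = -392 + 2 F^{2}$)
$\frac{s{\left(49 \right)}}{-93234} = \frac{-392 + 2 \cdot 49^{2}}{-93234} = \left(-392 + 2 \cdot 2401\right) \left(- \frac{1}{93234}\right) = \left(-392 + 4802\right) \left(- \frac{1}{93234}\right) = 4410 \left(- \frac{1}{93234}\right) = - \frac{735}{15539}$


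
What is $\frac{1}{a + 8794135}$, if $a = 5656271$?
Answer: $\frac{1}{14450406} \approx 6.9202 \cdot 10^{-8}$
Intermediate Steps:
$\frac{1}{a + 8794135} = \frac{1}{5656271 + 8794135} = \frac{1}{14450406}$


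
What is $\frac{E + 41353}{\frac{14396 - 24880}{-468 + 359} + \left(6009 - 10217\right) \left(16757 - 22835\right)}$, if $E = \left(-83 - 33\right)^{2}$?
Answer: $\frac{5974181}{2787818900} \approx 0.002143$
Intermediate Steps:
$E = 13456$ ($E = \left(-116\right)^{2} = 13456$)
$\frac{E + 41353}{\frac{14396 - 24880}{-468 + 359} + \left(6009 - 10217\right) \left(16757 - 22835\right)} = \frac{13456 + 41353}{\frac{14396 - 24880}{-468 + 359} + \left(6009 - 10217\right) \left(16757 - 22835\right)} = \frac{54809}{- \frac{10484}{-109} - -25576224} = \frac{54809}{\left(-10484\right) \left(- \frac{1}{109}\right) + 25576224} = \frac{54809}{\frac{10484}{109} + 25576224} = \frac{54809}{\frac{2787818900}{109}} = 54809 \cdot \frac{109}{2787818900} = \frac{5974181}{2787818900}$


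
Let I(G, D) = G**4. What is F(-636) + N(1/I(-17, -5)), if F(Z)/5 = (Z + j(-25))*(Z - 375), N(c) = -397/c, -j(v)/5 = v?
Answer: -30574732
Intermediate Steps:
j(v) = -5*v
F(Z) = 5*(-375 + Z)*(125 + Z) (F(Z) = 5*((Z - 5*(-25))*(Z - 375)) = 5*((Z + 125)*(-375 + Z)) = 5*((125 + Z)*(-375 + Z)) = 5*((-375 + Z)*(125 + Z)) = 5*(-375 + Z)*(125 + Z))
F(-636) + N(1/I(-17, -5)) = (-234375 - 1250*(-636) + 5*(-636)**2) - 397*(-17)**4 = (-234375 + 795000 + 5*404496) - 397/(1/83521) = (-234375 + 795000 + 2022480) - 397/1/83521 = 2583105 - 397*83521 = 2583105 - 33157837 = -30574732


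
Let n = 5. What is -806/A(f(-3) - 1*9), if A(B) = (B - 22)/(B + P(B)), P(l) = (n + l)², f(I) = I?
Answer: 14911/17 ≈ 877.12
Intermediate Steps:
P(l) = (5 + l)²
A(B) = (-22 + B)/(B + (5 + B)²) (A(B) = (B - 22)/(B + (5 + B)²) = (-22 + B)/(B + (5 + B)²))
-806/A(f(-3) - 1*9) = -806*((-3 - 1*9) + (5 + (-3 - 1*9))²)/(-22 + (-3 - 1*9)) = -806*((-3 - 9) + (5 + (-3 - 9))²)/(-22 + (-3 - 9)) = -806*(-12 + (5 - 12)²)/(-22 - 12) = -806/(-34/(-12 + (-7)²)) = -806/(-34/(-12 + 49)) = -806/(-34/37) = -806*(-37/34) = 14911/17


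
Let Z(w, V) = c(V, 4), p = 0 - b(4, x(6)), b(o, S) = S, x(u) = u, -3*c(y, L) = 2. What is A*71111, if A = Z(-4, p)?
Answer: -142222/3 ≈ -47407.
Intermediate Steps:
c(y, L) = -⅔ (c(y, L) = -⅓*2 = -⅔)
p = -6 (p = 0 - 1*6 = 0 - 6 = -6)
Z(w, V) = -⅔
A = -⅔ ≈ -0.66667
A*71111 = -⅔*71111 = -142222/3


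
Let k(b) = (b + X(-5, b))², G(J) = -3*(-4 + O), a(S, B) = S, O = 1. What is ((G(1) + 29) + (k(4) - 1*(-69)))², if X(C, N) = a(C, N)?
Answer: 11664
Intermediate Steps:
X(C, N) = C
G(J) = 9 (G(J) = -3*(-4 + 1) = -3*(-3) = 9)
k(b) = (-5 + b)² (k(b) = (b - 5)² = (-5 + b)²)
((G(1) + 29) + (k(4) - 1*(-69)))² = ((9 + 29) + ((-5 + 4)² - 1*(-69)))² = (38 + ((-1)² + 69))² = (38 + (1 + 69))² = (38 + 70)² = 108² = 11664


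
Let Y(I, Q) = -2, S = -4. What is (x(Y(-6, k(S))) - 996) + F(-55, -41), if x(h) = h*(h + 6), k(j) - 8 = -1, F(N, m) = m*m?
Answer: 677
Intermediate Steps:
F(N, m) = m²
k(j) = 7 (k(j) = 8 - 1 = 7)
x(h) = h*(6 + h)
(x(Y(-6, k(S))) - 996) + F(-55, -41) = (-2*(6 - 2) - 996) + (-41)² = (-2*4 - 996) + 1681 = (-8 - 996) + 1681 = -1004 + 1681 = 677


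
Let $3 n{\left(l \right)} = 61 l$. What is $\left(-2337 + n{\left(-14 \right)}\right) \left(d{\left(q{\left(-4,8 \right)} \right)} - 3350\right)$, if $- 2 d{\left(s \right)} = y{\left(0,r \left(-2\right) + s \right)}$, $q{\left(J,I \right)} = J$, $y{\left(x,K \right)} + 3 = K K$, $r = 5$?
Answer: $\frac{54213445}{6} \approx 9.0356 \cdot 10^{6}$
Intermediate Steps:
$y{\left(x,K \right)} = -3 + K^{2}$ ($y{\left(x,K \right)} = -3 + K K = -3 + K^{2}$)
$d{\left(s \right)} = \frac{3}{2} - \frac{\left(-10 + s\right)^{2}}{2}$ ($d{\left(s \right)} = - \frac{-3 + \left(5 \left(-2\right) + s\right)^{2}}{2} = - \frac{-3 + \left(-10 + s\right)^{2}}{2} = \frac{3}{2} - \frac{\left(-10 + s\right)^{2}}{2}$)
$n{\left(l \right)} = \frac{61 l}{3}$
$\left(-2337 + n{\left(-14 \right)}\right) \left(d{\left(q{\left(-4,8 \right)} \right)} - 3350\right) = \left(-2337 + \frac{61}{3} \left(-14\right)\right) \left(\left(\frac{3}{2} - \frac{\left(-10 - 4\right)^{2}}{2}\right) - 3350\right) = \left(-2337 - \frac{854}{3}\right) \left(\left(\frac{3}{2} - \frac{\left(-14\right)^{2}}{2}\right) - 3350\right) = - \frac{7865 \left(\left(\frac{3}{2} - 98\right) - 3350\right)}{3} = - \frac{7865 \left(- \frac{193}{2} - 3350\right)}{3} = \left(- \frac{7865}{3}\right) \left(- \frac{6893}{2}\right) = \frac{54213445}{6}$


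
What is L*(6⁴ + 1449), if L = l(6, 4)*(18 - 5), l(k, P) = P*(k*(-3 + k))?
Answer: 2569320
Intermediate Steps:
l(k, P) = P*k*(-3 + k)
L = 936 (L = (4*6*(-3 + 6))*(18 - 5) = (4*6*3)*13 = 72*13 = 936)
L*(6⁴ + 1449) = 936*(6⁴ + 1449) = 936*(1296 + 1449) = 936*2745 = 2569320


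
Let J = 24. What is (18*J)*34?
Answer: 14688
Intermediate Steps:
(18*J)*34 = (18*24)*34 = 432*34 = 14688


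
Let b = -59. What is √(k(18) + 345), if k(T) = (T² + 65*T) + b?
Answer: 2*√445 ≈ 42.190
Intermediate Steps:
k(T) = -59 + T² + 65*T (k(T) = (T² + 65*T) - 59 = -59 + T² + 65*T)
√(k(18) + 345) = √((-59 + 18² + 65*18) + 345) = √((-59 + 324 + 1170) + 345) = √(1435 + 345) = √1780 = 2*√445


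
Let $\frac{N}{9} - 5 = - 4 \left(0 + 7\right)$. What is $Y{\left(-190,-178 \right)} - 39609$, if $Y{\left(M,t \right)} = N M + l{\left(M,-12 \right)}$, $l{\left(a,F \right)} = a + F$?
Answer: $-481$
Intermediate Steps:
$N = -207$ ($N = 45 + 9 \left(- 4 \left(0 + 7\right)\right) = 45 + 9 \left(\left(-4\right) 7\right) = 45 + 9 \left(-28\right) = 45 - 252 = -207$)
$l{\left(a,F \right)} = F + a$
$Y{\left(M,t \right)} = -12 - 206 M$ ($Y{\left(M,t \right)} = - 207 M + \left(-12 + M\right) = -12 - 206 M$)
$Y{\left(-190,-178 \right)} - 39609 = \left(-12 - -39140\right) - 39609 = \left(-12 + 39140\right) - 39609 = 39128 - 39609 = -481$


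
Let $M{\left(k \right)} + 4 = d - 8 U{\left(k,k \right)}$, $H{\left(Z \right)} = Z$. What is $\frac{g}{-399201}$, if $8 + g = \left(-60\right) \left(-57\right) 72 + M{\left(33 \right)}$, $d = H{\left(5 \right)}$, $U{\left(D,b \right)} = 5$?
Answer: $- \frac{246193}{399201} \approx -0.61671$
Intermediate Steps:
$d = 5$
$M{\left(k \right)} = -39$ ($M{\left(k \right)} = -4 + \left(5 - 40\right) = -4 - 35 = -39$)
$g = 246193$ ($g = -8 - \left(39 - \left(-60\right) \left(-57\right) 72\right) = -8 + \left(3420 \cdot 72 - 39\right) = -8 + \left(246240 - 39\right) = -8 + 246201 = 246193$)
$\frac{g}{-399201} = \frac{246193}{-399201} = 246193 \left(- \frac{1}{399201}\right) = - \frac{246193}{399201}$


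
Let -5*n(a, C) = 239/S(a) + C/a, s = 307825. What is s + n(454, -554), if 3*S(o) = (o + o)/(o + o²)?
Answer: 624707959/2270 ≈ 2.7520e+5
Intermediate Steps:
S(o) = 2*o/(3*(o + o²)) (S(o) = ((o + o)/(o + o²))/3 = ((2*o)/(o + o²))/3 = (2*o/(o + o²))/3 = 2*o/(3*(o + o²)))
n(a, C) = -717/10 - 717*a/10 - C/(5*a) (n(a, C) = -(239/((2/(3*(1 + a)))) + C/a)/5 = -(239*(3/2 + 3*a/2) + C/a)/5 = -((717/2 + 717*a/2) + C/a)/5 = -(717/2 + 717*a/2 + C/a)/5 = -717/10 - 717*a/10 - C/(5*a))
s + n(454, -554) = 307825 + (⅒)*(-2*(-554) + 717*454*(-1 - 1*454))/454 = 307825 + (⅒)*(1/454)*(1108 + 717*454*(-1 - 454)) = 307825 + (⅒)*(1/454)*(1108 + 717*454*(-455)) = 307825 + (⅒)*(1/454)*(1108 - 148110690) = 307825 + (⅒)*(1/454)*(-148109582) = 307825 - 74054791/2270 = 624707959/2270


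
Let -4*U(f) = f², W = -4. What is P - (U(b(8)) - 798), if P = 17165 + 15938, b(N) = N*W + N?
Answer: 34045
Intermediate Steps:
b(N) = -3*N (b(N) = N*(-4) + N = -4*N + N = -3*N)
P = 33103
U(f) = -f²/4
P - (U(b(8)) - 798) = 33103 - (-(-3*8)²/4 - 798) = 33103 - (-¼*(-24)² - 798) = 33103 - (-¼*576 - 798) = 33103 - (-144 - 798) = 33103 - 1*(-942) = 33103 + 942 = 34045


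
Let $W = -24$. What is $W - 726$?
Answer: $-750$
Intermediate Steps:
$W - 726 = -24 - 726 = -750$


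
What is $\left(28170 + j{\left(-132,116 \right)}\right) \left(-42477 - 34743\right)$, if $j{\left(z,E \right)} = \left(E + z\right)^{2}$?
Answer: $-2195055720$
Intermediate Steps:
$\left(28170 + j{\left(-132,116 \right)}\right) \left(-42477 - 34743\right) = \left(28170 + \left(116 - 132\right)^{2}\right) \left(-42477 - 34743\right) = \left(28170 + \left(-16\right)^{2}\right) \left(-77220\right) = \left(28170 + 256\right) \left(-77220\right) = 28426 \left(-77220\right) = -2195055720$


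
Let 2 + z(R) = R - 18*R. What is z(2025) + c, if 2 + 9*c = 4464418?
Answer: 4154573/9 ≈ 4.6162e+5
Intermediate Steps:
z(R) = -2 - 17*R (z(R) = -2 + (R - 18*R) = -2 - 17*R)
c = 4464416/9 (c = -2/9 + (1/9)*4464418 = -2/9 + 4464418/9 = 4464416/9 ≈ 4.9605e+5)
z(2025) + c = (-2 - 17*2025) + 4464416/9 = (-2 - 34425) + 4464416/9 = -34427 + 4464416/9 = 4154573/9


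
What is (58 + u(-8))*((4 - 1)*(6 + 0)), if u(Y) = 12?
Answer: 1260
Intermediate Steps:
(58 + u(-8))*((4 - 1)*(6 + 0)) = (58 + 12)*((4 - 1)*(6 + 0)) = 70*(3*6) = 70*18 = 1260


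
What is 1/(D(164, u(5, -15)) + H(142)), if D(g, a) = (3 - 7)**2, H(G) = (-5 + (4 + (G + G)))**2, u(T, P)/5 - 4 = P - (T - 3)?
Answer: 1/80105 ≈ 1.2484e-5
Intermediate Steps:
u(T, P) = 35 - 5*T + 5*P (u(T, P) = 20 + 5*(P - (T - 3)) = 20 + 5*(P - (-3 + T)) = 20 + 5*(P + (3 - T)) = 20 + 5*(3 + P - T) = 20 + (15 - 5*T + 5*P) = 35 - 5*T + 5*P)
H(G) = (-1 + 2*G)**2 (H(G) = (-5 + (4 + 2*G))**2 = (-1 + 2*G)**2)
D(g, a) = 16 (D(g, a) = (-4)**2 = 16)
1/(D(164, u(5, -15)) + H(142)) = 1/(16 + (-1 + 2*142)**2) = 1/(16 + (-1 + 284)**2) = 1/(16 + 283**2) = 1/(16 + 80089) = 1/80105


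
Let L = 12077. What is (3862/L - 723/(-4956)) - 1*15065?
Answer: -300555597679/19951204 ≈ -15065.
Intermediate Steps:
(3862/L - 723/(-4956)) - 1*15065 = (3862/12077 - 723/(-4956)) - 1*15065 = (3862*(1/12077) - 723*(-1/4956)) - 15065 = (3862/12077 + 241/1652) - 15065 = 9290581/19951204 - 15065 = -300555597679/19951204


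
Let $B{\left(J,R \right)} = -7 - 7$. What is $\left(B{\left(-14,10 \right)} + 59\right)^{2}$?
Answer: $2025$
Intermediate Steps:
$B{\left(J,R \right)} = -14$ ($B{\left(J,R \right)} = -7 - 7 = -14$)
$\left(B{\left(-14,10 \right)} + 59\right)^{2} = \left(-14 + 59\right)^{2} = 45^{2} = 2025$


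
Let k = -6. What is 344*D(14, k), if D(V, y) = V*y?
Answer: -28896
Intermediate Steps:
344*D(14, k) = 344*(14*(-6)) = 344*(-84) = -28896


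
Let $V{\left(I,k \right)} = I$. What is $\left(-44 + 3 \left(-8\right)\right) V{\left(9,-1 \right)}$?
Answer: $-612$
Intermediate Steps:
$\left(-44 + 3 \left(-8\right)\right) V{\left(9,-1 \right)} = \left(-44 + 3 \left(-8\right)\right) 9 = \left(-44 - 24\right) 9 = \left(-68\right) 9 = -612$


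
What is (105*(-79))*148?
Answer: -1227660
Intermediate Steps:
(105*(-79))*148 = -8295*148 = -1227660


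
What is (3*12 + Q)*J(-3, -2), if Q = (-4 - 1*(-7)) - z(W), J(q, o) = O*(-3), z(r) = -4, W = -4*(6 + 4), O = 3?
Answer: -387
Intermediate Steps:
W = -40 (W = -4*10 = -40)
J(q, o) = -9 (J(q, o) = 3*(-3) = -9)
Q = 7 (Q = (-4 - 1*(-7)) - 1*(-4) = (-4 + 7) + 4 = 3 + 4 = 7)
(3*12 + Q)*J(-3, -2) = (3*12 + 7)*(-9) = (36 + 7)*(-9) = 43*(-9) = -387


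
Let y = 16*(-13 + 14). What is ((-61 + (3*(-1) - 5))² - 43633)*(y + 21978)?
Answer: -854950768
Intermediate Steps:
y = 16 (y = 16*1 = 16)
((-61 + (3*(-1) - 5))² - 43633)*(y + 21978) = ((-61 + (3*(-1) - 5))² - 43633)*(16 + 21978) = ((-61 + (-3 - 5))² - 43633)*21994 = ((-61 - 8)² - 43633)*21994 = ((-69)² - 43633)*21994 = (4761 - 43633)*21994 = -38872*21994 = -854950768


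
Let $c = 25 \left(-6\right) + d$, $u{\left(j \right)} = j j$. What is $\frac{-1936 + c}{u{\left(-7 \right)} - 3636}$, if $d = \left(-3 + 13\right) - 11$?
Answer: $\frac{2087}{3587} \approx 0.58182$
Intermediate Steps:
$d = -1$ ($d = 10 - 11 = -1$)
$u{\left(j \right)} = j^{2}$
$c = -151$ ($c = 25 \left(-6\right) - 1 = -150 - 1 = -151$)
$\frac{-1936 + c}{u{\left(-7 \right)} - 3636} = \frac{-1936 - 151}{\left(-7\right)^{2} - 3636} = - \frac{2087}{49 - 3636} = - \frac{2087}{-3587} = \left(-2087\right) \left(- \frac{1}{3587}\right) = \frac{2087}{3587}$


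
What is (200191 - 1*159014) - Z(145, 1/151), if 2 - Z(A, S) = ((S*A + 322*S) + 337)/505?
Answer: 3139850979/76255 ≈ 41176.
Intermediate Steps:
Z(A, S) = 673/505 - 322*S/505 - A*S/505 (Z(A, S) = 2 - ((S*A + 322*S) + 337)/505 = 2 - ((A*S + 322*S) + 337)/505 = 2 - ((322*S + A*S) + 337)/505 = 2 - (337 + 322*S + A*S)/505 = 2 - (337/505 + 322*S/505 + A*S/505) = 2 + (-337/505 - 322*S/505 - A*S/505) = 673/505 - 322*S/505 - A*S/505)
(200191 - 1*159014) - Z(145, 1/151) = (200191 - 1*159014) - (673/505 - 322/505/151 - 1/505*145/151) = (200191 - 159014) - (673/505 - 322/505*1/151 - 1/505*145*1/151) = 41177 - (673/505 - 322/76255 - 29/15251) = 41177 - 1*101156/76255 = 41177 - 101156/76255 = 3139850979/76255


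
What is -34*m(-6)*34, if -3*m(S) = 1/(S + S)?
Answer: -289/9 ≈ -32.111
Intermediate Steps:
m(S) = -1/(6*S) (m(S) = -1/(3*(S + S)) = -1/(2*S)/3 = -1/(6*S))
-34*m(-6)*34 = -(-17)/(3*(-6))*34 = -(-17)*(-1)/(3*6)*34 = -34*1/36*34 = -17/18*34 = -289/9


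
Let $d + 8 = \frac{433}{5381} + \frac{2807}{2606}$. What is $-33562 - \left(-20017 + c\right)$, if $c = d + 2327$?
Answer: $- \frac{222475296369}{14022886} \approx -15865.0$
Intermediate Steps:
$d = - \frac{95950223}{14022886}$ ($d = -8 + \left(\frac{433}{5381} + \frac{2807}{2606}\right) = -8 + \frac{16232865}{14022886} = - \frac{95950223}{14022886} \approx -6.8424$)
$c = \frac{32535305499}{14022886}$ ($c = - \frac{95950223}{14022886} + 2327 = \frac{32535305499}{14022886} \approx 2320.2$)
$-33562 - \left(-20017 + c\right) = -33562 + \left(20017 - \frac{32535305499}{14022886}\right) = -33562 + \frac{248160803563}{14022886} = - \frac{222475296369}{14022886}$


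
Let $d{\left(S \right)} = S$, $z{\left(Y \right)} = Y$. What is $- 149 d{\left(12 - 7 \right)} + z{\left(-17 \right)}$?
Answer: $-762$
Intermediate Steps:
$- 149 d{\left(12 - 7 \right)} + z{\left(-17 \right)} = - 149 \left(12 - 7\right) - 17 = \left(-149\right) 5 - 17 = -745 - 17 = -762$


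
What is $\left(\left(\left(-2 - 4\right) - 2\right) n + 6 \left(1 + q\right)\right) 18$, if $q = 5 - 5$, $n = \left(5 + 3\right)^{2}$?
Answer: $-9108$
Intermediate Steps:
$n = 64$ ($n = 8^{2} = 64$)
$q = 0$ ($q = 5 - 5 = 0$)
$\left(\left(\left(-2 - 4\right) - 2\right) n + 6 \left(1 + q\right)\right) 18 = \left(\left(\left(-2 - 4\right) - 2\right) 64 + 6 \left(1 + 0\right)\right) 18 = \left(\left(-6 - 2\right) 64 + 6 \cdot 1\right) 18 = \left(\left(-8\right) 64 + 6\right) 18 = \left(-512 + 6\right) 18 = \left(-506\right) 18 = -9108$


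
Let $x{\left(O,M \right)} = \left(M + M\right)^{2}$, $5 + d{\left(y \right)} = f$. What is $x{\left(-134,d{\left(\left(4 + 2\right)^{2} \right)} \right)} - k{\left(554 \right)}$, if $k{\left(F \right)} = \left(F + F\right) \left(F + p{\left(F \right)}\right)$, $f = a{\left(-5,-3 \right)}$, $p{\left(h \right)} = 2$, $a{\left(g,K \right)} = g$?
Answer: $-615648$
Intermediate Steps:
$f = -5$
$k{\left(F \right)} = 2 F \left(2 + F\right)$ ($k{\left(F \right)} = \left(F + F\right) \left(F + 2\right) = 2 F \left(2 + F\right)$)
$d{\left(y \right)} = -10$ ($d{\left(y \right)} = -5 - 5 = -10$)
$x{\left(O,M \right)} = 4 M^{2}$ ($x{\left(O,M \right)} = \left(2 M\right)^{2} = 4 M^{2}$)
$x{\left(-134,d{\left(\left(4 + 2\right)^{2} \right)} \right)} - k{\left(554 \right)} = 4 \left(-10\right)^{2} - 2 \cdot 554 \left(2 + 554\right) = 4 \cdot 100 - 2 \cdot 554 \cdot 556 = 400 - 616048 = -615648$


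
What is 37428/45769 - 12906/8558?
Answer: -135192945/195845551 ≈ -0.69030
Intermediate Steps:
37428/45769 - 12906/8558 = 37428*(1/45769) - 12906*1/8558 = 37428/45769 - 6453/4279 = -135192945/195845551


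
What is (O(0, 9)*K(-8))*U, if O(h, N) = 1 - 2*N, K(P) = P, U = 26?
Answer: 3536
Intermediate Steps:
(O(0, 9)*K(-8))*U = ((1 - 2*9)*(-8))*26 = ((1 - 18)*(-8))*26 = -17*(-8)*26 = 136*26 = 3536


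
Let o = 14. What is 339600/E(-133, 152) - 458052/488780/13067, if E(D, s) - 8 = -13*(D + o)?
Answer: 108449327041257/496580562215 ≈ 218.39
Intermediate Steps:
E(D, s) = -174 - 13*D (E(D, s) = 8 - 13*(D + 14) = 8 - 13*(14 + D) = 8 + (-182 - 13*D) = -174 - 13*D)
339600/E(-133, 152) - 458052/488780/13067 = 339600/(-174 - 13*(-133)) - 458052/488780/13067 = 339600/(-174 + 1729) - 458052*1/488780*(1/13067) = 339600/1555 - 114513/122195*1/13067 = 339600*(1/1555) - 114513/1596722065 = 67920/311 - 114513/1596722065 = 108449327041257/496580562215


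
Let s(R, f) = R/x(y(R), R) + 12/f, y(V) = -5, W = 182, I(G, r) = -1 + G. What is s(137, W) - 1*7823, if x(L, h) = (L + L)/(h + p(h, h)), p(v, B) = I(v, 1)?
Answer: -10522361/910 ≈ -11563.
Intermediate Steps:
p(v, B) = -1 + v
x(L, h) = 2*L/(-1 + 2*h) (x(L, h) = (L + L)/(h + (-1 + h)) = (2*L)/(-1 + 2*h) = 2*L/(-1 + 2*h))
s(R, f) = 12/f + R*(⅒ - R/5) (s(R, f) = R/((2*(-5)/(-1 + 2*R))) + 12/f = R/((-10/(-1 + 2*R))) + 12/f = R*(⅒ - R/5) + 12/f = 12/f + R*(⅒ - R/5))
s(137, W) - 1*7823 = (12/182 - ⅕*137² + (⅒)*137) - 1*7823 = (12*(1/182) - ⅕*18769 + 137/10) - 7823 = (6/91 - 18769/5 + 137/10) - 7823 = -3403431/910 - 7823 = -10522361/910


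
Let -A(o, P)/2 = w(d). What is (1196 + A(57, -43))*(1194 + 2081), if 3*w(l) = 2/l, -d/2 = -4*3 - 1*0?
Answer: 70500925/18 ≈ 3.9167e+6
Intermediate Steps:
d = 24 (d = -2*(-4*3 - 1*0) = -2*(-12 + 0) = -2*(-12) = 24)
w(l) = 2/(3*l) (w(l) = (2/l)/3 = 2/(3*l))
A(o, P) = -1/18 (A(o, P) = -4/(3*24) = -2*1/36 = -1/18)
(1196 + A(57, -43))*(1194 + 2081) = (1196 - 1/18)*(1194 + 2081) = (21527/18)*3275 = 70500925/18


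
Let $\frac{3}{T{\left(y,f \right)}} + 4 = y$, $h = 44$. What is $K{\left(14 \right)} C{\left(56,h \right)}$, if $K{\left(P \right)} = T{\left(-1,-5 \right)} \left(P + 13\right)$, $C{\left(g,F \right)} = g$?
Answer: $- \frac{4536}{5} \approx -907.2$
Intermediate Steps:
$T{\left(y,f \right)} = \frac{3}{-4 + y}$
$K{\left(P \right)} = - \frac{39}{5} - \frac{3 P}{5}$ ($K{\left(P \right)} = \frac{3}{-4 - 1} \left(P + 13\right) = \frac{3}{-5} \left(13 + P\right) = 3 \left(- \frac{1}{5}\right) \left(13 + P\right) = - \frac{3 \left(13 + P\right)}{5} = - \frac{39}{5} - \frac{3 P}{5}$)
$K{\left(14 \right)} C{\left(56,h \right)} = \left(- \frac{39}{5} - \frac{42}{5}\right) 56 = \left(- \frac{81}{5}\right) 56 = - \frac{4536}{5}$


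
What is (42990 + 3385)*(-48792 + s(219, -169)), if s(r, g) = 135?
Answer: -2256468375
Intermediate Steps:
(42990 + 3385)*(-48792 + s(219, -169)) = (42990 + 3385)*(-48792 + 135) = 46375*(-48657) = -2256468375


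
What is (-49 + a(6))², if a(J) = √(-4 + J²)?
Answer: 2433 - 392*√2 ≈ 1878.6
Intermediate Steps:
(-49 + a(6))² = (-49 + √(-4 + 6²))² = (-49 + √(-4 + 36))² = (-49 + √32)² = (-49 + 4*√2)²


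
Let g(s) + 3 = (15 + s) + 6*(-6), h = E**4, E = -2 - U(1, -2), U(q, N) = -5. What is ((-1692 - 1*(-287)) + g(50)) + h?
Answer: -1298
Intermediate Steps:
E = 3 (E = -2 - 1*(-5) = -2 + 5 = 3)
h = 81 (h = 3**4 = 81)
g(s) = -24 + s (g(s) = -3 + ((15 + s) + 6*(-6)) = -3 + ((15 + s) - 36) = -3 + (-21 + s) = -24 + s)
((-1692 - 1*(-287)) + g(50)) + h = ((-1692 - 1*(-287)) + (-24 + 50)) + 81 = ((-1692 + 287) + 26) + 81 = (-1405 + 26) + 81 = -1379 + 81 = -1298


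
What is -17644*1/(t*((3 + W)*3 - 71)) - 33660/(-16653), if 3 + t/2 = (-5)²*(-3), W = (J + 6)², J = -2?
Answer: -201751/33306 ≈ -6.0575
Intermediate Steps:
W = 16 (W = (-2 + 6)² = 4² = 16)
t = -156 (t = -6 + 2*((-5)²*(-3)) = -6 + 2*(25*(-3)) = -6 + 2*(-75) = -6 - 150 = -156)
-17644*1/(t*((3 + W)*3 - 71)) - 33660/(-16653) = -17644*(-1/(156*((3 + 16)*3 - 71))) - 33660/(-16653) = -17644*(-1/(156*(19*3 - 71))) - 33660*(-1/16653) = -17644*(-1/(156*(57 - 71))) + 11220/5551 = -17644/((-14*(-156))) + 11220/5551 = -17644/2184 + 11220/5551 = -17644*1/2184 + 11220/5551 = -4411/546 + 11220/5551 = -201751/33306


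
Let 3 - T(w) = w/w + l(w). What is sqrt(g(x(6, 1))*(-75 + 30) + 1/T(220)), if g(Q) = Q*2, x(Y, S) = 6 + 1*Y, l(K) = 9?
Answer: I*sqrt(52927)/7 ≈ 32.866*I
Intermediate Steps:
x(Y, S) = 6 + Y
g(Q) = 2*Q
T(w) = -7 (T(w) = 3 - (w/w + 9) = 3 - (1 + 9) = 3 - 1*10 = 3 - 10 = -7)
sqrt(g(x(6, 1))*(-75 + 30) + 1/T(220)) = sqrt((2*(6 + 6))*(-75 + 30) + 1/(-7)) = sqrt((2*12)*(-45) - 1/7) = sqrt(24*(-45) - 1/7) = sqrt(-1080 - 1/7) = sqrt(-7561/7) = I*sqrt(52927)/7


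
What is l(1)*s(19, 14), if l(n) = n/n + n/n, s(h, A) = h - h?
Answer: 0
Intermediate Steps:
s(h, A) = 0
l(n) = 2 (l(n) = 1 + 1 = 2)
l(1)*s(19, 14) = 2*0 = 0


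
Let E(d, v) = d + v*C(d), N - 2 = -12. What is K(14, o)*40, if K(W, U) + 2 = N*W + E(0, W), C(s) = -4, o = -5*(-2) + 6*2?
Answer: -7920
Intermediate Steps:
N = -10 (N = 2 - 12 = -10)
o = 22 (o = 10 + 12 = 22)
E(d, v) = d - 4*v (E(d, v) = d + v*(-4) = d - 4*v)
K(W, U) = -2 - 14*W (K(W, U) = -2 + (-10*W + (0 - 4*W)) = -2 + (-10*W - 4*W) = -2 - 14*W)
K(14, o)*40 = (-2 - 14*14)*40 = (-2 - 196)*40 = -198*40 = -7920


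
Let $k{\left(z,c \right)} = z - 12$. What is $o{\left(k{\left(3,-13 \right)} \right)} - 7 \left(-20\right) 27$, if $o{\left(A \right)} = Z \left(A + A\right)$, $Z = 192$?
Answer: $324$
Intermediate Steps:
$k{\left(z,c \right)} = -12 + z$
$o{\left(A \right)} = 384 A$ ($o{\left(A \right)} = 192 \left(A + A\right) = 192 \cdot 2 A = 384 A$)
$o{\left(k{\left(3,-13 \right)} \right)} - 7 \left(-20\right) 27 = 384 \left(-12 + 3\right) - 7 \left(-20\right) 27 = 384 \left(-9\right) - \left(-140\right) 27 = -3456 - -3780 = -3456 + 3780 = 324$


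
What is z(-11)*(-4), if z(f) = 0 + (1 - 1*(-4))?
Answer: -20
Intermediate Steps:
z(f) = 5 (z(f) = 0 + (1 + 4) = 0 + 5 = 5)
z(-11)*(-4) = 5*(-4) = -20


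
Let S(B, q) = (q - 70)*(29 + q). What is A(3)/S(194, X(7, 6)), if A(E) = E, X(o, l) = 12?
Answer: -3/2378 ≈ -0.0012616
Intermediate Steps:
S(B, q) = (-70 + q)*(29 + q)
A(3)/S(194, X(7, 6)) = 3/(-2030 + 12² - 41*12) = 3/(-2030 + 144 - 492) = 3/(-2378) = 3*(-1/2378) = -3/2378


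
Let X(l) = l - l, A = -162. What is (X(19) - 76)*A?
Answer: 12312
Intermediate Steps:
X(l) = 0
(X(19) - 76)*A = (0 - 76)*(-162) = -76*(-162) = 12312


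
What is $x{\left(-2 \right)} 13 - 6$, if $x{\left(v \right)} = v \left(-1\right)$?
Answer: $20$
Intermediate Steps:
$x{\left(v \right)} = - v$
$x{\left(-2 \right)} 13 - 6 = \left(-1\right) \left(-2\right) 13 - 6 = 2 \cdot 13 - 6 = 26 - 6 = 20$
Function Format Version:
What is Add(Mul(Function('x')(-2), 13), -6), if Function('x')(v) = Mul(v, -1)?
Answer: 20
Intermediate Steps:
Function('x')(v) = Mul(-1, v)
Add(Mul(Function('x')(-2), 13), -6) = Add(Mul(Mul(-1, -2), 13), -6) = Add(Mul(2, 13), -6) = Add(26, -6) = 20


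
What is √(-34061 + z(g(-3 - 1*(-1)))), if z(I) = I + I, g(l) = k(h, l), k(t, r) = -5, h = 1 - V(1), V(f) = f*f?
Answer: I*√34071 ≈ 184.58*I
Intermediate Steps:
V(f) = f²
h = 0 (h = 1 - 1*1² = 1 - 1*1 = 1 - 1 = 0)
g(l) = -5
z(I) = 2*I
√(-34061 + z(g(-3 - 1*(-1)))) = √(-34061 + 2*(-5)) = √(-34061 - 10) = √(-34071) = I*√34071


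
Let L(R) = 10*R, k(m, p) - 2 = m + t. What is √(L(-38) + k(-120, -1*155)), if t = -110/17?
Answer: 8*I*√2278/17 ≈ 22.46*I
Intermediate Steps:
t = -110/17 (t = -110*1/17 = -110/17 ≈ -6.4706)
k(m, p) = -76/17 + m (k(m, p) = 2 + (m - 110/17) = 2 + (-110/17 + m) = -76/17 + m)
√(L(-38) + k(-120, -1*155)) = √(10*(-38) + (-76/17 - 120)) = √(-380 - 2116/17) = √(-8576/17) = 8*I*√2278/17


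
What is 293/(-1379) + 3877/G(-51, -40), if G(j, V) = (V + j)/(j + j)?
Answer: 77900629/17927 ≈ 4345.4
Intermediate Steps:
G(j, V) = (V + j)/(2*j) (G(j, V) = (V + j)/((2*j)) = (V + j)*(1/(2*j)) = (V + j)/(2*j))
293/(-1379) + 3877/G(-51, -40) = 293/(-1379) + 3877/(((½)*(-40 - 51)/(-51))) = 293*(-1/1379) + 3877/(((½)*(-1/51)*(-91))) = -293/1379 + 3877/(91/102) = -293/1379 + 3877*(102/91) = -293/1379 + 395454/91 = 77900629/17927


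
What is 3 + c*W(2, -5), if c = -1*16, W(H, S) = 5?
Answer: -77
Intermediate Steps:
c = -16
3 + c*W(2, -5) = 3 - 16*5 = 3 - 80 = -77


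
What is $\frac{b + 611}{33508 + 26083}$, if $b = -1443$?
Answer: $- \frac{832}{59591} \approx -0.013962$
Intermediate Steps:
$\frac{b + 611}{33508 + 26083} = \frac{-1443 + 611}{33508 + 26083} = - \frac{832}{59591}$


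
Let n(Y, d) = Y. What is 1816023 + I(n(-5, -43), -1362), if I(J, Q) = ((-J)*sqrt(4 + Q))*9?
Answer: 1816023 + 45*I*sqrt(1358) ≈ 1.816e+6 + 1658.3*I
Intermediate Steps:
I(J, Q) = -9*J*sqrt(4 + Q) (I(J, Q) = -J*sqrt(4 + Q)*9 = -9*J*sqrt(4 + Q))
1816023 + I(n(-5, -43), -1362) = 1816023 - 9*(-5)*sqrt(4 - 1362) = 1816023 - 9*(-5)*sqrt(-1358) = 1816023 - 9*(-5)*I*sqrt(1358) = 1816023 + 45*I*sqrt(1358)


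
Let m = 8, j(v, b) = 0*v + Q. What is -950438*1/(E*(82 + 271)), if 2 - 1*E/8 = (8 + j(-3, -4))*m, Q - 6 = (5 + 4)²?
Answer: 475219/1070296 ≈ 0.44401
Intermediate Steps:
Q = 87 (Q = 6 + (5 + 4)² = 6 + 9² = 6 + 81 = 87)
j(v, b) = 87 (j(v, b) = 0*v + 87 = 0 + 87 = 87)
E = -6064 (E = 16 - 8*(8 + 87)*8 = 16 - 760*8 = 16 - 8*760 = 16 - 6080 = -6064)
-950438*1/(E*(82 + 271)) = -950438*(-1/(6064*(82 + 271))) = -950438/(353*(-6064)) = -950438/(-2140592) = -950438*(-1/2140592) = 475219/1070296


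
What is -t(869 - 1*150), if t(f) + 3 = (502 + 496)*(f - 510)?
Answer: -208579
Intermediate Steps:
t(f) = -508983 + 998*f (t(f) = -3 + (502 + 496)*(f - 510) = -3 + 998*(-510 + f) = -3 + (-508980 + 998*f) = -508983 + 998*f)
-t(869 - 1*150) = -(-508983 + 998*(869 - 1*150)) = -(-508983 + 998*(869 - 150)) = -(-508983 + 998*719) = -(-508983 + 717562) = -1*208579 = -208579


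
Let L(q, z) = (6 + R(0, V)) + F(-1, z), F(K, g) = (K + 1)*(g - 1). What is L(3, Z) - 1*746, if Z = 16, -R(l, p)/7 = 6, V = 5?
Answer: -782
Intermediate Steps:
R(l, p) = -42 (R(l, p) = -7*6 = -42)
F(K, g) = (1 + K)*(-1 + g)
L(q, z) = -36 (L(q, z) = (6 - 42) + (-1 + z - 1*(-1) - z) = -36 + (-1 + z + 1 - z) = -36 + 0 = -36)
L(3, Z) - 1*746 = -36 - 1*746 = -36 - 746 = -782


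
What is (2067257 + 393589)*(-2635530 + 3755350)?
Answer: 2755704567720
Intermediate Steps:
(2067257 + 393589)*(-2635530 + 3755350) = 2460846*1119820 = 2755704567720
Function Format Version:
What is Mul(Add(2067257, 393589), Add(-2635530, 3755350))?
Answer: 2755704567720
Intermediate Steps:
Mul(Add(2067257, 393589), Add(-2635530, 3755350)) = Mul(2460846, 1119820) = 2755704567720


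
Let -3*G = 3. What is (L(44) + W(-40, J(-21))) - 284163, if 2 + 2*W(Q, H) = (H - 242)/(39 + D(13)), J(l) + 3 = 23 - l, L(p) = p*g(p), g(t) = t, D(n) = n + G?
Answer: -9595819/34 ≈ -2.8223e+5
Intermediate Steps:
G = -1 (G = -1/3*3 = -1)
D(n) = -1 + n (D(n) = n - 1 = -1 + n)
L(p) = p**2 (L(p) = p*p = p**2)
J(l) = 20 - l (J(l) = -3 + (23 - l) = 20 - l)
W(Q, H) = -172/51 + H/102 (W(Q, H) = -1 + ((H - 242)/(39 + (-1 + 13)))/2 = -1 + ((-242 + H)/(39 + 12))/2 = -1 + ((-242 + H)/51)/2 = -1 + ((-242 + H)*(1/51))/2 = -1 + (-242/51 + H/51)/2 = -1 + (-121/51 + H/102) = -172/51 + H/102)
(L(44) + W(-40, J(-21))) - 284163 = (44**2 + (-172/51 + (20 - 1*(-21))/102)) - 284163 = (1936 + (-172/51 + (20 + 21)/102)) - 284163 = (1936 + (-172/51 + (1/102)*41)) - 284163 = (1936 + (-172/51 + 41/102)) - 284163 = (1936 - 101/34) - 284163 = 65723/34 - 284163 = -9595819/34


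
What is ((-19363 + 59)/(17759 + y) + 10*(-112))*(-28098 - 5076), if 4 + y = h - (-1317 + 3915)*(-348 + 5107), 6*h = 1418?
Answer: 172016042183334/4629709 ≈ 3.7155e+7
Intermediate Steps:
h = 709/3 (h = (1/6)*1418 = 709/3 ≈ 236.33)
y = -37090949/3 (y = -4 + (709/3 - (-1317 + 3915)*(-348 + 5107)) = -4 + (709/3 - 2598*4759) = -4 + (709/3 - 1*12363882) = -4 + (709/3 - 12363882) = -4 - 37090937/3 = -37090949/3 ≈ -1.2364e+7)
((-19363 + 59)/(17759 + y) + 10*(-112))*(-28098 - 5076) = ((-19363 + 59)/(17759 - 37090949/3) + 10*(-112))*(-28098 - 5076) = (-19304/(-37037672/3) - 1120)*(-33174) = (-19304*(-3/37037672) - 1120)*(-33174) = (7239/4629709 - 1120)*(-33174) = -5185266841/4629709*(-33174) = 172016042183334/4629709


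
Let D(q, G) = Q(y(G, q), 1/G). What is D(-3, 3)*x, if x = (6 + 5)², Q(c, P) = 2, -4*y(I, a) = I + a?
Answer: 242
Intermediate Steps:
y(I, a) = -I/4 - a/4 (y(I, a) = -(I + a)/4 = -I/4 - a/4)
D(q, G) = 2
x = 121 (x = 11² = 121)
D(-3, 3)*x = 2*121 = 242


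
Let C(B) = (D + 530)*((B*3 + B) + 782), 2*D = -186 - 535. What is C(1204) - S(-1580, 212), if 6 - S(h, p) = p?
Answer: 949067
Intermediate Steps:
S(h, p) = 6 - p
D = -721/2 (D = (-186 - 535)/2 = (½)*(-721) = -721/2 ≈ -360.50)
C(B) = 132549 + 678*B (C(B) = (-721/2 + 530)*((B*3 + B) + 782) = 339*((3*B + B) + 782)/2 = 339*(4*B + 782)/2 = 339*(782 + 4*B)/2 = 132549 + 678*B)
C(1204) - S(-1580, 212) = (132549 + 678*1204) - (6 - 1*212) = (132549 + 816312) - (6 - 212) = 948861 - 1*(-206) = 948861 + 206 = 949067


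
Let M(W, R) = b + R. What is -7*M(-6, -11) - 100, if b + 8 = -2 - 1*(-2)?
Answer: 33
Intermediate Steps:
b = -8 (b = -8 + (-2 - 1*(-2)) = -8 + (-2 + 2) = -8 + 0 = -8)
M(W, R) = -8 + R
-7*M(-6, -11) - 100 = -7*(-8 - 11) - 100 = -7*(-19) - 100 = 133 - 100 = 33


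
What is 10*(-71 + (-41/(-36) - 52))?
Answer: -21935/18 ≈ -1218.6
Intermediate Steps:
10*(-71 + (-41/(-36) - 52)) = 10*(-71 + (-41*(-1/36) - 52)) = 10*(-71 + (41/36 - 52)) = 10*(-71 - 1831/36) = 10*(-4387/36) = -21935/18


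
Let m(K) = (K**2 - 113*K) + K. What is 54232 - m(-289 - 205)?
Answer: -245132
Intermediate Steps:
m(K) = K**2 - 112*K
54232 - m(-289 - 205) = 54232 - (-289 - 205)*(-112 + (-289 - 205)) = 54232 - (-494)*(-112 - 494) = 54232 - (-494)*(-606) = 54232 - 1*299364 = 54232 - 299364 = -245132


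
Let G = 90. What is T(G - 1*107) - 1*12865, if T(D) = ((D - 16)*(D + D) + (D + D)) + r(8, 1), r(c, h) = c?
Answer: -11769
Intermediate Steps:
T(D) = 8 + 2*D + 2*D*(-16 + D) (T(D) = ((D - 16)*(D + D) + (D + D)) + 8 = ((-16 + D)*(2*D) + 2*D) + 8 = (2*D*(-16 + D) + 2*D) + 8 = (2*D + 2*D*(-16 + D)) + 8 = 8 + 2*D + 2*D*(-16 + D))
T(G - 1*107) - 1*12865 = (8 - 30*(90 - 1*107) + 2*(90 - 1*107)²) - 1*12865 = (8 - 30*(90 - 107) + 2*(90 - 107)²) - 12865 = (8 - 30*(-17) + 2*(-17)²) - 12865 = (8 + 510 + 2*289) - 12865 = (8 + 510 + 578) - 12865 = 1096 - 12865 = -11769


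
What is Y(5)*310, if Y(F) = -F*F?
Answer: -7750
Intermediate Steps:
Y(F) = -F²
Y(5)*310 = -1*5²*310 = -1*25*310 = -25*310 = -7750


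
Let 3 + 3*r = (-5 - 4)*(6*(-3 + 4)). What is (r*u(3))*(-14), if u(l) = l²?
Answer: 2394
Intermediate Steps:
r = -19 (r = -1 + ((-5 - 4)*(6*(-3 + 4)))/3 = -1 + (-54)/3 = -1 + (-9*6)/3 = -1 + (⅓)*(-54) = -1 - 18 = -19)
(r*u(3))*(-14) = -19*3²*(-14) = -19*9*(-14) = -171*(-14) = 2394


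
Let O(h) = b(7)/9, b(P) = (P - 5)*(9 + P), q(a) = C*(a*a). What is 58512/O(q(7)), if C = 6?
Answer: 32913/2 ≈ 16457.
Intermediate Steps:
q(a) = 6*a² (q(a) = 6*(a*a) = 6*a²)
b(P) = (-5 + P)*(9 + P)
O(h) = 32/9 (O(h) = (-45 + 7² + 4*7)/9 = (-45 + 49 + 28)*(⅑) = 32*(⅑) = 32/9)
58512/O(q(7)) = 58512/(32/9) = 58512*(9/32) = 32913/2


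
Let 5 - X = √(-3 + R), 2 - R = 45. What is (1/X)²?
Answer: (5 - I*√46)⁻² ≈ -0.0041658 + 0.013454*I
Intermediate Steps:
R = -43 (R = 2 - 1*45 = 2 - 45 = -43)
X = 5 - I*√46 (X = 5 - √(-3 - 43) = 5 - √(-46) = 5 - I*√46 ≈ 5.0 - 6.7823*I)
(1/X)² = (1/(5 - I*√46))² = (5 - I*√46)⁻²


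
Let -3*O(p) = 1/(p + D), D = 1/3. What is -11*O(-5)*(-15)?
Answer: 165/14 ≈ 11.786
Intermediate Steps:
D = ⅓ ≈ 0.33333
O(p) = -1/(3*(⅓ + p)) (O(p) = -1/(3*(p + ⅓)) = -1/(3*(⅓ + p)))
-11*O(-5)*(-15) = -(-11)/(1 + 3*(-5))*(-15) = -(-11)/(1 - 15)*(-15) = -(-11)/(-14)*(-15) = -(-11)*(-1)/14*(-15) = -11*1/14*(-15) = -11/14*(-15) = 165/14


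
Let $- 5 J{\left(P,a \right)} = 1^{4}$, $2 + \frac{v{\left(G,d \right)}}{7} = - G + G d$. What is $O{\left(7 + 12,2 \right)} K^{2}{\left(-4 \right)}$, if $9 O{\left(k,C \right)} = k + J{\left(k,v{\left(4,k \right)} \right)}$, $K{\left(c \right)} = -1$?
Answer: $\frac{94}{45} \approx 2.0889$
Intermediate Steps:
$v{\left(G,d \right)} = -14 - 7 G + 7 G d$ ($v{\left(G,d \right)} = -14 + 7 \left(- G + G d\right) = -14 + \left(- 7 G + 7 G d\right) = -14 - 7 G + 7 G d$)
$J{\left(P,a \right)} = - \frac{1}{5}$ ($J{\left(P,a \right)} = - \frac{1^{4}}{5} = \left(- \frac{1}{5}\right) 1 = - \frac{1}{5}$)
$O{\left(k,C \right)} = - \frac{1}{45} + \frac{k}{9}$ ($O{\left(k,C \right)} = \frac{k - \frac{1}{5}}{9} = \frac{- \frac{1}{5} + k}{9} = - \frac{1}{45} + \frac{k}{9}$)
$O{\left(7 + 12,2 \right)} K^{2}{\left(-4 \right)} = \left(- \frac{1}{45} + \frac{7 + 12}{9}\right) \left(-1\right)^{2} = \left(- \frac{1}{45} + \frac{1}{9} \cdot 19\right) 1 = \left(- \frac{1}{45} + \frac{19}{9}\right) 1 = \frac{94}{45} \cdot 1 = \frac{94}{45}$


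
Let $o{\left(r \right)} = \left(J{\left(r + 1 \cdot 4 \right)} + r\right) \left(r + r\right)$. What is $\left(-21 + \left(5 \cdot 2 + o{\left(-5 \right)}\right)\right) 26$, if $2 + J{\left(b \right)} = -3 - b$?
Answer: $2054$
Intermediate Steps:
$J{\left(b \right)} = -5 - b$ ($J{\left(b \right)} = -2 - \left(3 + b\right) = -5 - b$)
$o{\left(r \right)} = - 18 r$ ($o{\left(r \right)} = \left(\left(-5 - \left(r + 1 \cdot 4\right)\right) + r\right) \left(r + r\right) = \left(\left(-5 - \left(r + 4\right)\right) + r\right) 2 r = \left(\left(-5 - \left(4 + r\right)\right) + r\right) 2 r = \left(\left(-9 - r\right) + r\right) 2 r = - 9 \cdot 2 r = - 18 r$)
$\left(-21 + \left(5 \cdot 2 + o{\left(-5 \right)}\right)\right) 26 = \left(-21 + \left(5 \cdot 2 - -90\right)\right) 26 = \left(-21 + \left(10 + 90\right)\right) 26 = \left(-21 + 100\right) 26 = 79 \cdot 26 = 2054$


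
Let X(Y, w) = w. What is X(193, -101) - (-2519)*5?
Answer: 12494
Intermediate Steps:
X(193, -101) - (-2519)*5 = -101 - (-2519)*5 = -101 - 1*(-12595) = -101 + 12595 = 12494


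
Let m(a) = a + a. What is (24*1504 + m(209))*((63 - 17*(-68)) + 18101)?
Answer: 705450480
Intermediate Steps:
m(a) = 2*a
(24*1504 + m(209))*((63 - 17*(-68)) + 18101) = (24*1504 + 2*209)*((63 - 17*(-68)) + 18101) = (36096 + 418)*((63 + 1156) + 18101) = 36514*(1219 + 18101) = 36514*19320 = 705450480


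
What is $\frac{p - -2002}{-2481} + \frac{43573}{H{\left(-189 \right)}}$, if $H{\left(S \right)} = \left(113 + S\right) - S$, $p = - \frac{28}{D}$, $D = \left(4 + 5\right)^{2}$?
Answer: $\frac{8738152511}{22708593} \approx 384.79$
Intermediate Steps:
$D = 81$ ($D = 9^{2} = 81$)
$p = - \frac{28}{81} \approx -0.34568$
$H{\left(S \right)} = 113$
$\frac{p - -2002}{-2481} + \frac{43573}{H{\left(-189 \right)}} = \frac{- \frac{28}{81} - -2002}{-2481} + \frac{43573}{113} = \left(- \frac{28}{81} + 2002\right) \left(- \frac{1}{2481}\right) + 43573 \cdot \frac{1}{113} = \frac{162134}{81} \left(- \frac{1}{2481}\right) + \frac{43573}{113} = - \frac{162134}{200961} + \frac{43573}{113} = \frac{8738152511}{22708593}$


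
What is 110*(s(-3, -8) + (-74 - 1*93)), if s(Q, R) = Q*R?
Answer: -15730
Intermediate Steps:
110*(s(-3, -8) + (-74 - 1*93)) = 110*(-3*(-8) + (-74 - 1*93)) = 110*(24 + (-74 - 93)) = 110*(24 - 167) = 110*(-143) = -15730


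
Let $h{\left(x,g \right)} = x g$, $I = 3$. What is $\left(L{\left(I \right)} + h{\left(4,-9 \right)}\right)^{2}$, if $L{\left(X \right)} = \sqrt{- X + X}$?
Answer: $1296$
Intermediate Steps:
$h{\left(x,g \right)} = g x$
$L{\left(X \right)} = 0$ ($L{\left(X \right)} = \sqrt{0} = 0$)
$\left(L{\left(I \right)} + h{\left(4,-9 \right)}\right)^{2} = \left(0 - 36\right)^{2} = \left(-36\right)^{2} = 1296$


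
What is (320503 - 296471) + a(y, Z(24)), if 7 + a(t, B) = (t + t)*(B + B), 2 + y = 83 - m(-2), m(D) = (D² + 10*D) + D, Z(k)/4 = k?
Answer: 62041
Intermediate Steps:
Z(k) = 4*k
m(D) = D² + 11*D
y = 99 (y = -2 + (83 - (-2)*(11 - 2)) = -2 + (83 - (-2)*9) = -2 + (83 - 1*(-18)) = -2 + (83 + 18) = -2 + 101 = 99)
a(t, B) = -7 + 4*B*t (a(t, B) = -7 + (t + t)*(B + B) = -7 + (2*t)*(2*B) = -7 + 4*B*t)
(320503 - 296471) + a(y, Z(24)) = (320503 - 296471) + (-7 + 4*(4*24)*99) = 24032 + (-7 + 4*96*99) = 24032 + (-7 + 38016) = 24032 + 38009 = 62041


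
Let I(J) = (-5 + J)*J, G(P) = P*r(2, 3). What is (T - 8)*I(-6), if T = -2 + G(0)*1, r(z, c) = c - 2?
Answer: -660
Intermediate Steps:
r(z, c) = -2 + c
G(P) = P (G(P) = P*(-2 + 3) = P*1 = P)
I(J) = J*(-5 + J)
T = -2 (T = -2 + 0*1 = -2 + 0 = -2)
(T - 8)*I(-6) = (-2 - 8)*(-6*(-5 - 6)) = -(-60)*(-11) = -10*66 = -660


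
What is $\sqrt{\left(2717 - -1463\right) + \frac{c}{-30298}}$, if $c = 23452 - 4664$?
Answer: $\frac{\sqrt{959135090474}}{15149} \approx 64.648$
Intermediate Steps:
$c = 18788$
$\sqrt{\left(2717 - -1463\right) + \frac{c}{-30298}} = \sqrt{\left(2717 - -1463\right) + \frac{18788}{-30298}} = \sqrt{\left(2717 + 1463\right) + 18788 \left(- \frac{1}{30298}\right)} = \sqrt{4180 - \frac{9394}{15149}} = \sqrt{\frac{63313426}{15149}} = \frac{\sqrt{959135090474}}{15149}$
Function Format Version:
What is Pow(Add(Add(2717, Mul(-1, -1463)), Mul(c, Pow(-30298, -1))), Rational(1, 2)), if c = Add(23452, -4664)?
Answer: Mul(Rational(1, 15149), Pow(959135090474, Rational(1, 2))) ≈ 64.648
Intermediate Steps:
c = 18788
Pow(Add(Add(2717, Mul(-1, -1463)), Mul(c, Pow(-30298, -1))), Rational(1, 2)) = Pow(Add(Add(2717, Mul(-1, -1463)), Mul(18788, Pow(-30298, -1))), Rational(1, 2)) = Pow(Add(Add(2717, 1463), Mul(18788, Rational(-1, 30298))), Rational(1, 2)) = Pow(Add(4180, Rational(-9394, 15149)), Rational(1, 2)) = Pow(Rational(63313426, 15149), Rational(1, 2)) = Mul(Rational(1, 15149), Pow(959135090474, Rational(1, 2)))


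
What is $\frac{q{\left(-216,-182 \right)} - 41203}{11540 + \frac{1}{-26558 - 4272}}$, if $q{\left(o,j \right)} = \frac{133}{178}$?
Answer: $- \frac{12561513935}{3518251079} \approx -3.5704$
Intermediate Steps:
$q{\left(o,j \right)} = \frac{133}{178}$ ($q{\left(o,j \right)} = 133 \cdot \frac{1}{178} = \frac{133}{178}$)
$\frac{q{\left(-216,-182 \right)} - 41203}{11540 + \frac{1}{-26558 - 4272}} = \frac{\frac{133}{178} - 41203}{11540 + \frac{1}{-26558 - 4272}} = - \frac{7334001}{178 \left(11540 + \frac{1}{-30830}\right)} = - \frac{7334001}{178 \left(11540 - \frac{1}{30830}\right)} = - \frac{7334001}{178 \cdot \frac{355778199}{30830}} = \left(- \frac{7334001}{178}\right) \frac{30830}{355778199} = - \frac{12561513935}{3518251079}$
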